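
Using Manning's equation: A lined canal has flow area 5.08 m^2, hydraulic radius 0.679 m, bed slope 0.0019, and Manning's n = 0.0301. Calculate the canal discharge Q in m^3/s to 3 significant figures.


Approach: apply Manning's equation, Q = (1/n)*A*R^(2/3)*S^(1/2).
Q = (1/0.0301) * 5.08 * 0.679^(2/3) * 0.0019^(1/2) = 5.68 m^3/s
Therefore the canal discharge Q = 5.68 m^3/s.


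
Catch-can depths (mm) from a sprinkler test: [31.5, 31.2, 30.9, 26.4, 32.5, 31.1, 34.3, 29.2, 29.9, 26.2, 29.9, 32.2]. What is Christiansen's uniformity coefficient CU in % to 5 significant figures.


Approach: apply Christiansen's uniformity coefficient, CU = (1 - mean_abs_deviation/mean)*100.
mean = 30.44167 mm
mean |d_i - mean| = 1.768056 mm
CU = (1 - 1.768056/30.44167)*100 = 94.192 %
Therefore Christiansen's uniformity coefficient CU = 94.192 %.


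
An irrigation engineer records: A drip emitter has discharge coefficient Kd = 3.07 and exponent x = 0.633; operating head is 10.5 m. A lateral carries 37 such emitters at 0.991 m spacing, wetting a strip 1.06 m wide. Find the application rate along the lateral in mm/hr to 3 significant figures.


Approach: apply the emitter equation with a lateral mass balance, q = Kd*h^x; Q = n*q; rate = Q/(n*spacing*width).
Step 1 — single emitter flow (q = Kd*h^x):
  q = 3.07 * 10.5^0.633 = 13.600 L/hr
Step 2 — total lateral flow: Q = 37 * 13.600 = 503.21 L/hr
Step 3 — wetted area: A = 37 * 0.991 * 1.06 = 38.867 m^2
Step 4 — application rate: Q/A = 503.21/38.867 = 12.9 mm/hr
Therefore the application rate along the lateral = 12.9 mm/hr.


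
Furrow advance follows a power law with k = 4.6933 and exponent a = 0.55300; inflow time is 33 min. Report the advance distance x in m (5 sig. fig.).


Approach: apply the power-law advance function, x = k*t^a.
x = 4.6933 * 33^0.55300 = 32.450 m
Therefore the advance distance x = 32.450 m.


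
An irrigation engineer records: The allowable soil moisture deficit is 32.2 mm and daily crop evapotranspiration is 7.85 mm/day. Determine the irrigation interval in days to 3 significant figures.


Approach: apply the irrigation interval relation, interval = SMD / ETc.
interval = 32.2 / 7.85 = 4.10 days
Therefore the irrigation interval = 4.10 days.


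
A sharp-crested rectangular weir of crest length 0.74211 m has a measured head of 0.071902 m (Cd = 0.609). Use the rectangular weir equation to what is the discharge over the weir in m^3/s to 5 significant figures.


Approach: apply the rectangular weir equation, Q = (2/3)*Cd*L*sqrt(2g)*H^1.5.
Q = (2/3)*0.609*0.74211*sqrt(2*9.81)*0.071902^1.5 = 0.025731 m^3/s
Therefore the discharge over the weir = 0.025731 m^3/s.


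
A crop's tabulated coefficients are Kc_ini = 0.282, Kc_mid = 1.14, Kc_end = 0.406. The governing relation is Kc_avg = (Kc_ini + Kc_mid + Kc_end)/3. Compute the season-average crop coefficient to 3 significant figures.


Kc_avg = (0.282 + 1.14 + 0.406)/3 = 0.609
Therefore the season-average crop coefficient = 0.609.


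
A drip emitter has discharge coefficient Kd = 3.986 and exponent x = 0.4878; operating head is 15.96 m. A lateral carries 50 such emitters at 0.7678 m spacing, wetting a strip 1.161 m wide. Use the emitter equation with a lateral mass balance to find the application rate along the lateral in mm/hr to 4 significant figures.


Approach: apply the emitter equation with a lateral mass balance, q = Kd*h^x; Q = n*q; rate = Q/(n*spacing*width).
Step 1 — single emitter flow (q = Kd*h^x):
  q = 3.986 * 15.96^0.4878 = 15.3949 L/hr
Step 2 — total lateral flow: Q = 50 * 15.3949 = 769.745 L/hr
Step 3 — wetted area: A = 50 * 0.7678 * 1.161 = 44.5708 m^2
Step 4 — application rate: Q/A = 769.745/44.5708 = 17.27 mm/hr
Therefore the application rate along the lateral = 17.27 mm/hr.


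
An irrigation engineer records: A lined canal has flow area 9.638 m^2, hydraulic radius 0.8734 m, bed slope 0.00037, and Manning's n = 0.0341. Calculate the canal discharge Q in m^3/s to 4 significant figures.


Approach: apply Manning's equation, Q = (1/n)*A*R^(2/3)*S^(1/2).
Q = (1/0.0341) * 9.638 * 0.8734^(2/3) * 0.00037^(1/2) = 4.968 m^3/s
Therefore the canal discharge Q = 4.968 m^3/s.


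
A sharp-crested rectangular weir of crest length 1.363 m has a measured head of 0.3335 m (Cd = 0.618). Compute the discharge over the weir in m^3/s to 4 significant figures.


Approach: apply the rectangular weir equation, Q = (2/3)*Cd*L*sqrt(2g)*H^1.5.
Q = (2/3)*0.618*1.363*sqrt(2*9.81)*0.3335^1.5 = 0.4791 m^3/s
Therefore the discharge over the weir = 0.4791 m^3/s.


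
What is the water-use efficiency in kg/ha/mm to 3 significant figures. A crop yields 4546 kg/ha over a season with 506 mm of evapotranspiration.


Approach: apply the water-use efficiency ratio, WUE = yield/ET.
WUE = 4546 / 506 = 8.98 kg/ha/mm
Therefore the water-use efficiency = 8.98 kg/ha/mm.


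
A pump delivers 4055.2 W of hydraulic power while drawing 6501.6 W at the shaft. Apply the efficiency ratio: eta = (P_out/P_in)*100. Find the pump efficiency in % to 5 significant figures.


eta = (4055.2 / 6501.6) * 100 = 62.372 %
Therefore the pump efficiency = 62.372 %.


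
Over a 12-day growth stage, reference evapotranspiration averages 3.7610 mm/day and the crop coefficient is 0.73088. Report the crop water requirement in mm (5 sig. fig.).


Approach: apply the crop water requirement relation, CWR = ET0 * Kc * days.
CWR = 3.7610 * 0.73088 * 12 = 32.986 mm
Therefore the crop water requirement = 32.986 mm.


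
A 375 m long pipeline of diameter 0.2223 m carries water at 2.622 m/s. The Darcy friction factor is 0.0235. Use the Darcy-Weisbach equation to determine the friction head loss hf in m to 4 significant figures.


Approach: apply the Darcy-Weisbach equation, hf = f*(L/D)*(v^2/(2g)).
hf = 0.0235 * (375/0.2223) * (2.622^2 / (2*9.81))
hf = 13.89 m
Therefore the friction head loss hf = 13.89 m.


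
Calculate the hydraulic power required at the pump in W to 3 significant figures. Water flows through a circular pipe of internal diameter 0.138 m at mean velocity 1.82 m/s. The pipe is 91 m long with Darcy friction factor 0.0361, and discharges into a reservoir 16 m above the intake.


Approach: apply continuity + Darcy-Weisbach + hydraulic power, Q = A*v; hf = f*(L/D)*(v^2/(2g)); H = static + hf; P = rho*g*Q*H.
Step 1 — flow rate (continuity, Q = A*v):
  A = pi*(0.138/2)^2 = 0.014957 m^2
  Q = 0.014957 * 1.82 = 0.027222 m^3/s
Step 2 — friction head loss (Darcy-Weisbach):
  hf = 0.0361 * (91/0.138) * (1.82^2 / (2*9.81))
  hf = 4.0190 m
Step 3 — total head: H = 16 + 4.0190 = 20.019 m
Step 4 — hydraulic power (P = rho*g*Q*H):
  P = 1000 * 9.81 * 0.027222 * 20.019 = 5350 W
Therefore the hydraulic power required at the pump = 5350 W.


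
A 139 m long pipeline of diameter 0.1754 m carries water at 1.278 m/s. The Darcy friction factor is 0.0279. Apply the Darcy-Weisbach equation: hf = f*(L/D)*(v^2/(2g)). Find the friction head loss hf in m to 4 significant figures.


hf = 0.0279 * (139/0.1754) * (1.278^2 / (2*9.81))
hf = 1.841 m
Therefore the friction head loss hf = 1.841 m.


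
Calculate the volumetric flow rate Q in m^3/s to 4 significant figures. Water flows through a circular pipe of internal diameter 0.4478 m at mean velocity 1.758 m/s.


Approach: apply the continuity equation for pipe flow, Q = A * v with A = pi*(D/2)^2.
A = pi*(0.4478/2)^2 = 0.157492 m^2
Q = 0.157492 * 1.758 = 0.2769 m^3/s
Therefore the volumetric flow rate Q = 0.2769 m^3/s.


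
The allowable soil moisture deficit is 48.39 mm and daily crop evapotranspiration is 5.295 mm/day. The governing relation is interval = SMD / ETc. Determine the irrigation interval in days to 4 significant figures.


interval = 48.39 / 5.295 = 9.139 days
Therefore the irrigation interval = 9.139 days.


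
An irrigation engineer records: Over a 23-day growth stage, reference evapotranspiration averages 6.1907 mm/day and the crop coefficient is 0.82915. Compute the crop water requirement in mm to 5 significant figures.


Approach: apply the crop water requirement relation, CWR = ET0 * Kc * days.
CWR = 6.1907 * 0.82915 * 23 = 118.06 mm
Therefore the crop water requirement = 118.06 mm.


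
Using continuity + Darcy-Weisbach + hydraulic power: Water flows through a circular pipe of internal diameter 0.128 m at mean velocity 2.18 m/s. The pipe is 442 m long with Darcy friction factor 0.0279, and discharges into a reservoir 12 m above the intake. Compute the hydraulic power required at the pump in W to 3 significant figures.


Approach: apply continuity + Darcy-Weisbach + hydraulic power, Q = A*v; hf = f*(L/D)*(v^2/(2g)); H = static + hf; P = rho*g*Q*H.
Step 1 — flow rate (continuity, Q = A*v):
  A = pi*(0.128/2)^2 = 0.012868 m^2
  Q = 0.012868 * 2.18 = 0.028052 m^3/s
Step 2 — friction head loss (Darcy-Weisbach):
  hf = 0.0279 * (442/0.128) * (2.18^2 / (2*9.81))
  hf = 23.336 m
Step 3 — total head: H = 12 + 23.336 = 35.336 m
Step 4 — hydraulic power (P = rho*g*Q*H):
  P = 1000 * 9.81 * 0.028052 * 35.336 = 9720 W
Therefore the hydraulic power required at the pump = 9720 W.


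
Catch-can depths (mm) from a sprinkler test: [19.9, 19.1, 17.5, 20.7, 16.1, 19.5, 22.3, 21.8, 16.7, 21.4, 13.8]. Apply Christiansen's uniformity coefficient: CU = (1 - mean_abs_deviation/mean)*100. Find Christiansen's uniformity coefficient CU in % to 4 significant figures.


mean = 18.9818 mm
mean |d_i - mean| = 2.15041 mm
CU = (1 - 2.15041/18.9818)*100 = 88.67 %
Therefore Christiansen's uniformity coefficient CU = 88.67 %.


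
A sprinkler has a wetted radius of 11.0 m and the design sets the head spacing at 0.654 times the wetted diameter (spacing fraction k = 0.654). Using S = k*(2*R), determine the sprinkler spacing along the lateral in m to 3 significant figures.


S = 0.654 * (2 * 11.0) = 14.4 m
Therefore the sprinkler spacing along the lateral = 14.4 m.


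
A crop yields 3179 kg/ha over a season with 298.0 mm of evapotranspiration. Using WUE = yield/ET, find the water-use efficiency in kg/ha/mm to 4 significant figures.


WUE = 3179 / 298.0 = 10.67 kg/ha/mm
Therefore the water-use efficiency = 10.67 kg/ha/mm.


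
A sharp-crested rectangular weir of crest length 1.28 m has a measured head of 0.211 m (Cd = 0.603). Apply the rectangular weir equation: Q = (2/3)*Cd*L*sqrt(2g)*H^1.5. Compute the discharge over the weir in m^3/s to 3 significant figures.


Q = (2/3)*0.603*1.28*sqrt(2*9.81)*0.211^1.5 = 0.221 m^3/s
Therefore the discharge over the weir = 0.221 m^3/s.


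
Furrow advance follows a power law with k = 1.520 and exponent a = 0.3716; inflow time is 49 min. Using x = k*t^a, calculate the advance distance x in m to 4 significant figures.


x = 1.520 * 49^0.3716 = 6.455 m
Therefore the advance distance x = 6.455 m.


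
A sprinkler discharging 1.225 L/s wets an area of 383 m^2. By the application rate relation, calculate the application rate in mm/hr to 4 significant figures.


Approach: apply the application rate relation, rate = (Q/A)*3600.
rate = (1.225 / 383) * 3600 = 11.51 mm/hr
Therefore the application rate = 11.51 mm/hr.


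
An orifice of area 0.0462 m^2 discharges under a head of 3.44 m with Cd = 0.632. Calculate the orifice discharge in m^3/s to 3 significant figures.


Approach: apply the orifice equation, Q = Cd*A*sqrt(2*g*h).
Q = 0.632 * 0.0462 * sqrt(2*9.81*3.44) = 0.240 m^3/s
Therefore the orifice discharge = 0.240 m^3/s.


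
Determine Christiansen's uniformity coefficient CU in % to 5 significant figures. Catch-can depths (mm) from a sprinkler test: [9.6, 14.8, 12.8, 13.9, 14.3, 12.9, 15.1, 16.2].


Approach: apply Christiansen's uniformity coefficient, CU = (1 - mean_abs_deviation/mean)*100.
mean = 13.70000 mm
mean |d_i - mean| = 1.450000 mm
CU = (1 - 1.450000/13.70000)*100 = 89.416 %
Therefore Christiansen's uniformity coefficient CU = 89.416 %.


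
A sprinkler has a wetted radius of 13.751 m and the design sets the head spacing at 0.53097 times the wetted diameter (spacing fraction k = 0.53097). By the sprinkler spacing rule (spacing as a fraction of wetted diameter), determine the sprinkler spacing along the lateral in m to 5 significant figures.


Approach: apply the sprinkler spacing rule (spacing as a fraction of wetted diameter), S = k*(2*R).
S = 0.53097 * (2 * 13.751) = 14.603 m
Therefore the sprinkler spacing along the lateral = 14.603 m.


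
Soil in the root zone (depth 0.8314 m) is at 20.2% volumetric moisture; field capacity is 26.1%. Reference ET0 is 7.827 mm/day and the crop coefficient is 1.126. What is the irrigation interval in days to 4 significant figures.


Approach: apply soil-water budget scheduling, SMD = (FC-theta)/100*depth*1000; ETc = ET0*Kc; interval = SMD/ETc.
Step 1 — soil moisture deficit:
  SMD = (26.1 - 20.2)/100 * 0.8314 * 1000 = 49.0526 mm
Step 2 — daily crop ET (ETc = ET0*Kc):
  ETc = 7.827 * 1.126 = 8.81320 mm/day
Step 3 — irrigation interval (SMD/ETc):
  interval = 49.0526 / 8.81320 = 5.566 days
Therefore the irrigation interval = 5.566 days.


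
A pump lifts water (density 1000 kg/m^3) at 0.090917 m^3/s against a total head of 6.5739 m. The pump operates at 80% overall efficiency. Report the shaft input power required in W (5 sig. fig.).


Approach: apply hydraulic power then efficiency conversion, P = rho*g*Q*H; P_in = P/eta.
Step 1 — hydraulic power (P = rho*g*Q*H):
  P = 1000 * 9.81 * 0.090917 * 6.5739 = 5863.234 W
Step 2 — input power: P_in = P/eta = 5863.234 / 0.8 = 7329.0 W
Therefore the shaft input power required = 7329.0 W.


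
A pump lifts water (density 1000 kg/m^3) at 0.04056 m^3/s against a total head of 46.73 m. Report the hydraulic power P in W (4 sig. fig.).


Approach: apply the hydraulic power relation, P = rho*g*Q*H.
P = 1000 * 9.81 * 0.04056 * 46.73 = 18590 W
Therefore the hydraulic power P = 18590 W.


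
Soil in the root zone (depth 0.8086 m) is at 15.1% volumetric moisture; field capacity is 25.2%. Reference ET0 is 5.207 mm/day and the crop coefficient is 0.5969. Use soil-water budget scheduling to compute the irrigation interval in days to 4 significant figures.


Approach: apply soil-water budget scheduling, SMD = (FC-theta)/100*depth*1000; ETc = ET0*Kc; interval = SMD/ETc.
Step 1 — soil moisture deficit:
  SMD = (25.2 - 15.1)/100 * 0.8086 * 1000 = 81.6686 mm
Step 2 — daily crop ET (ETc = ET0*Kc):
  ETc = 5.207 * 0.5969 = 3.10806 mm/day
Step 3 — irrigation interval (SMD/ETc):
  interval = 81.6686 / 3.10806 = 26.28 days
Therefore the irrigation interval = 26.28 days.


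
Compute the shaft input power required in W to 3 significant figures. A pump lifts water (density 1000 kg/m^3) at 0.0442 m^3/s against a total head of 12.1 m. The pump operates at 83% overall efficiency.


Approach: apply hydraulic power then efficiency conversion, P = rho*g*Q*H; P_in = P/eta.
Step 1 — hydraulic power (P = rho*g*Q*H):
  P = 1000 * 9.81 * 0.0442 * 12.1 = 5246.6 W
Step 2 — input power: P_in = P/eta = 5246.6 / 0.83 = 6320 W
Therefore the shaft input power required = 6320 W.


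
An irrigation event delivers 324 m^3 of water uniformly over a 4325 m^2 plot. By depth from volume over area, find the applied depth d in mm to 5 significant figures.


Approach: apply depth from volume over area, d = (V/A)*1000.
d = (324 / 4325) * 1000 = 74.913 mm
Therefore the applied depth d = 74.913 mm.


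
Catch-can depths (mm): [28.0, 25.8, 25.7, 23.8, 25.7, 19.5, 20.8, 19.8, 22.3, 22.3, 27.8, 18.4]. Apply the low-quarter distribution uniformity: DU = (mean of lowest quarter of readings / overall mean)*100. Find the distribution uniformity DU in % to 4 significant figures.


sorted lowest 3 of 12: [18.4, 19.5, 19.8] -> mean = 19.2333 mm
overall mean = 23.3250 mm
DU = (19.2333/23.3250)*100 = 82.46 %
Therefore the distribution uniformity DU = 82.46 %.


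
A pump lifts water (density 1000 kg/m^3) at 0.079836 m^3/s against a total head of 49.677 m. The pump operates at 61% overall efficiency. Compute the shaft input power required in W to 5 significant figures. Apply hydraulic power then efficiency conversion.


Approach: apply hydraulic power then efficiency conversion, P = rho*g*Q*H; P_in = P/eta.
Step 1 — hydraulic power (P = rho*g*Q*H):
  P = 1000 * 9.81 * 0.079836 * 49.677 = 38906.59 W
Step 2 — input power: P_in = P/eta = 38906.59 / 0.61 = 63781 W
Therefore the shaft input power required = 63781 W.


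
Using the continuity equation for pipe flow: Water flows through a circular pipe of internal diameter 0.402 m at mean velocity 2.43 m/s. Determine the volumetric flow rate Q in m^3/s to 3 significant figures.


Approach: apply the continuity equation for pipe flow, Q = A * v with A = pi*(D/2)^2.
A = pi*(0.402/2)^2 = 0.12692 m^2
Q = 0.12692 * 2.43 = 0.308 m^3/s
Therefore the volumetric flow rate Q = 0.308 m^3/s.


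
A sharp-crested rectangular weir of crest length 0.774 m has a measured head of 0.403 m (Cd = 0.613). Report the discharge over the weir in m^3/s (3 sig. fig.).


Approach: apply the rectangular weir equation, Q = (2/3)*Cd*L*sqrt(2g)*H^1.5.
Q = (2/3)*0.613*0.774*sqrt(2*9.81)*0.403^1.5 = 0.358 m^3/s
Therefore the discharge over the weir = 0.358 m^3/s.


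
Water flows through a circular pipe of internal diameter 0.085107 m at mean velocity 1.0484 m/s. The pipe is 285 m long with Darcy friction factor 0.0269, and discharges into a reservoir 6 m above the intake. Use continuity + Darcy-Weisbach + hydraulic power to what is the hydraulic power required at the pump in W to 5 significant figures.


Approach: apply continuity + Darcy-Weisbach + hydraulic power, Q = A*v; hf = f*(L/D)*(v^2/(2g)); H = static + hf; P = rho*g*Q*H.
Step 1 — flow rate (continuity, Q = A*v):
  A = pi*(0.085107/2)^2 = 0.005688797 m^2
  Q = 0.005688797 * 1.0484 = 0.005964135 m^3/s
Step 2 — friction head loss (Darcy-Weisbach):
  hf = 0.0269 * (285/0.085107) * (1.0484^2 / (2*9.81))
  hf = 5.046461 m
Step 3 — total head: H = 6 + 5.046461 = 11.04646 m
Step 4 — hydraulic power (P = rho*g*Q*H):
  P = 1000 * 9.81 * 0.005964135 * 11.04646 = 646.31 W
Therefore the hydraulic power required at the pump = 646.31 W.


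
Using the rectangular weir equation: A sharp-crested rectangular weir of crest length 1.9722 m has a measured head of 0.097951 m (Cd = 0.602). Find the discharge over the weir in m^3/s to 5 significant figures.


Approach: apply the rectangular weir equation, Q = (2/3)*Cd*L*sqrt(2g)*H^1.5.
Q = (2/3)*0.602*1.9722*sqrt(2*9.81)*0.097951^1.5 = 0.10748 m^3/s
Therefore the discharge over the weir = 0.10748 m^3/s.


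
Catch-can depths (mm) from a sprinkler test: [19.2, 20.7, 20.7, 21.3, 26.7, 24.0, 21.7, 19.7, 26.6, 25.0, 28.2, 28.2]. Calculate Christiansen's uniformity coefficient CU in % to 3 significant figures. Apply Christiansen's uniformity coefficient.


Approach: apply Christiansen's uniformity coefficient, CU = (1 - mean_abs_deviation/mean)*100.
mean = 23.500 mm
mean |d_i - mean| = 2.9500 mm
CU = (1 - 2.9500/23.500)*100 = 87.4 %
Therefore Christiansen's uniformity coefficient CU = 87.4 %.


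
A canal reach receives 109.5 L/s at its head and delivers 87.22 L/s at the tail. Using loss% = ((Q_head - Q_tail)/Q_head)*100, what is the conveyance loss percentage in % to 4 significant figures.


loss = ((109.5 - 87.22)/109.5)*100 = 20.35 %
Therefore the conveyance loss percentage = 20.35 %.


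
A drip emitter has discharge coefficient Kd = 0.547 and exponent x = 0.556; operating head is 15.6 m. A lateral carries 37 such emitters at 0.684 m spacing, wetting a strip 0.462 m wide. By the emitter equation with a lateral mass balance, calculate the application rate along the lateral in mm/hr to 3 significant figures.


Approach: apply the emitter equation with a lateral mass balance, q = Kd*h^x; Q = n*q; rate = Q/(n*spacing*width).
Step 1 — single emitter flow (q = Kd*h^x):
  q = 0.547 * 15.6^0.556 = 2.5198 L/hr
Step 2 — total lateral flow: Q = 37 * 2.5198 = 93.232 L/hr
Step 3 — wetted area: A = 37 * 0.684 * 0.462 = 11.692 m^2
Step 4 — application rate: Q/A = 93.232/11.692 = 7.97 mm/hr
Therefore the application rate along the lateral = 7.97 mm/hr.


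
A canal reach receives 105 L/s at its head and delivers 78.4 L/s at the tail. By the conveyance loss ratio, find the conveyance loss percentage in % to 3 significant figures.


Approach: apply the conveyance loss ratio, loss% = ((Q_head - Q_tail)/Q_head)*100.
loss = ((105 - 78.4)/105)*100 = 25.3 %
Therefore the conveyance loss percentage = 25.3 %.


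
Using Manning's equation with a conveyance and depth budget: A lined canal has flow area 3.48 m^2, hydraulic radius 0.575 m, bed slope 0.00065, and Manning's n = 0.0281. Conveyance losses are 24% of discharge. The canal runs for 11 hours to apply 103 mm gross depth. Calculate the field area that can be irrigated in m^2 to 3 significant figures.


Approach: apply Manning's equation with a conveyance and depth budget, Q = (1/n)*A*R^(2/3)*S^(1/2); Q_field = Q*(1-loss); Area = Q_field*t/(d/1000).
Step 1 — canal discharge (Manning's equation):
  Q = (1/0.0281) * 3.48 * 0.575^(2/3) * 0.00065^(1/2) = 2.1833 m^3/s
Step 2 — delivered flow: Q_field = 2.1833*(1 - 24/100) = 1.6593 m^3/s
Step 3 — volume delivered: V = 1.6593 * 11*3600 = 65708 m^3
Step 4 — area served: A = V / (depth/1000) = 65708 / 0.103 = 638000 m^2
Therefore the field area that can be irrigated = 638000 m^2.


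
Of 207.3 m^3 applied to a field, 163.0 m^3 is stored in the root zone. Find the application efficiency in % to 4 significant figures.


Approach: apply the application efficiency ratio, Ea = (stored/applied)*100.
Ea = (163.0/207.3)*100 = 78.63 %
Therefore the application efficiency = 78.63 %.


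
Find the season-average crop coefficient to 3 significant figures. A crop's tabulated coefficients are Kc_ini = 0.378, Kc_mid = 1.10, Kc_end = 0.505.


Approach: apply a simple seasonal average, Kc_avg = (Kc_ini + Kc_mid + Kc_end)/3.
Kc_avg = (0.378 + 1.10 + 0.505)/3 = 0.661
Therefore the season-average crop coefficient = 0.661.


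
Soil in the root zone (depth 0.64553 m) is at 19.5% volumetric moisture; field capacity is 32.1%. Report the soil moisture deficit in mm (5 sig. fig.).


Approach: apply the soil moisture deficit relation, SMD = (FC - theta)/100 * depth * 1000.
SMD = (32.1 - 19.5)/100 * 0.64553 * 1000 = 81.337 mm
Therefore the soil moisture deficit = 81.337 mm.


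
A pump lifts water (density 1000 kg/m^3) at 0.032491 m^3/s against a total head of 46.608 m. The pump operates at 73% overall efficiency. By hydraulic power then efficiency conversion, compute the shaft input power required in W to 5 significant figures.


Approach: apply hydraulic power then efficiency conversion, P = rho*g*Q*H; P_in = P/eta.
Step 1 — hydraulic power (P = rho*g*Q*H):
  P = 1000 * 9.81 * 0.032491 * 46.608 = 14855.68 W
Step 2 — input power: P_in = P/eta = 14855.68 / 0.73 = 20350 W
Therefore the shaft input power required = 20350 W.


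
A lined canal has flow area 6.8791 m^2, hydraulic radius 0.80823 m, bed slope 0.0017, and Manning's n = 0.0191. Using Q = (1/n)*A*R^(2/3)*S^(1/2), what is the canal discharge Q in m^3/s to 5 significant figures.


Q = (1/0.0191) * 6.8791 * 0.80823^(2/3) * 0.0017^(1/2) = 12.885 m^3/s
Therefore the canal discharge Q = 12.885 m^3/s.


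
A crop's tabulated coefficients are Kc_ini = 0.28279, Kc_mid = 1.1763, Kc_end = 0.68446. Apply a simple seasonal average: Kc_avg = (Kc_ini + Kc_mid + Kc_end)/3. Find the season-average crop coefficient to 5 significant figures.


Kc_avg = (0.28279 + 1.1763 + 0.68446)/3 = 0.71452
Therefore the season-average crop coefficient = 0.71452.


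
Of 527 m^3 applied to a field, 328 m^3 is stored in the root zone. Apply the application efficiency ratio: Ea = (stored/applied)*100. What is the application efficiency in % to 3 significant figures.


Ea = (328/527)*100 = 62.2 %
Therefore the application efficiency = 62.2 %.


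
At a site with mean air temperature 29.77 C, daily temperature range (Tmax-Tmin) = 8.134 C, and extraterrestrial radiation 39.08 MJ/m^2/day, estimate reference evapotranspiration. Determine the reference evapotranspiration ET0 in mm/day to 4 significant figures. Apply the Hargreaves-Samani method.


Approach: apply the Hargreaves-Samani method, ET0 = 0.0023*(Tmean+17.8)*sqrt(Tmax-Tmin)*0.408*Ra.
ET0 = 0.0023*(29.77+17.8)*sqrt(8.134)*0.408*39.08 = 4.975 mm/day
Therefore the reference evapotranspiration ET0 = 4.975 mm/day.


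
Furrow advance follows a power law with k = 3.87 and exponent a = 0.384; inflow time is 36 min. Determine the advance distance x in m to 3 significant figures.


Approach: apply the power-law advance function, x = k*t^a.
x = 3.87 * 36^0.384 = 15.3 m
Therefore the advance distance x = 15.3 m.


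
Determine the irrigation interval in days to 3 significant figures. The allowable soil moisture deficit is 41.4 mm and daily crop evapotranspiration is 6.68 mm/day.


Approach: apply the irrigation interval relation, interval = SMD / ETc.
interval = 41.4 / 6.68 = 6.20 days
Therefore the irrigation interval = 6.20 days.


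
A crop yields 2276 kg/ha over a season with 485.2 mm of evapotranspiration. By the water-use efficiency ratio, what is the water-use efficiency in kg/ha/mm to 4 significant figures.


Approach: apply the water-use efficiency ratio, WUE = yield/ET.
WUE = 2276 / 485.2 = 4.691 kg/ha/mm
Therefore the water-use efficiency = 4.691 kg/ha/mm.


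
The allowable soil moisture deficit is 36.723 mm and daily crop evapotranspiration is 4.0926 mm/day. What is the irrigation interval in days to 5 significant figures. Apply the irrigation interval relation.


Approach: apply the irrigation interval relation, interval = SMD / ETc.
interval = 36.723 / 4.0926 = 8.9730 days
Therefore the irrigation interval = 8.9730 days.


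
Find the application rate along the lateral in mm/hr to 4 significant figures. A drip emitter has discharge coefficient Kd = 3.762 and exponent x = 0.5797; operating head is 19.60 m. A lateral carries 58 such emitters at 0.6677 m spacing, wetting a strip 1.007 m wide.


Approach: apply the emitter equation with a lateral mass balance, q = Kd*h^x; Q = n*q; rate = Q/(n*spacing*width).
Step 1 — single emitter flow (q = Kd*h^x):
  q = 3.762 * 19.60^0.5797 = 21.1125 L/hr
Step 2 — total lateral flow: Q = 58 * 21.1125 = 1224.52 L/hr
Step 3 — wetted area: A = 58 * 0.6677 * 1.007 = 38.9977 m^2
Step 4 — application rate: Q/A = 1224.52/38.9977 = 31.40 mm/hr
Therefore the application rate along the lateral = 31.40 mm/hr.


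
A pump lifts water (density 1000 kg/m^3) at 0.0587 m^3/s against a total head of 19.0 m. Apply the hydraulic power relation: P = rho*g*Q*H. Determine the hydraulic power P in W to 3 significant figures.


P = 1000 * 9.81 * 0.0587 * 19.0 = 10900 W
Therefore the hydraulic power P = 10900 W.


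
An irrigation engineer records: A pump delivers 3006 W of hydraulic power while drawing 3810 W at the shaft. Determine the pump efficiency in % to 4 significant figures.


Approach: apply the efficiency ratio, eta = (P_out/P_in)*100.
eta = (3006 / 3810) * 100 = 78.90 %
Therefore the pump efficiency = 78.90 %.


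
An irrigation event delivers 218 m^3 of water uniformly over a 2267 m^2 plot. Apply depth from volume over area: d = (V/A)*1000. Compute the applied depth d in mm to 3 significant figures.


d = (218 / 2267) * 1000 = 96.2 mm
Therefore the applied depth d = 96.2 mm.


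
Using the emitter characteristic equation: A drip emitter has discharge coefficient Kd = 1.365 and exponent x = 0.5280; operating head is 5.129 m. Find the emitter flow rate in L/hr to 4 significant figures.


Approach: apply the emitter characteristic equation, q = Kd * h^x.
q = 1.365 * 5.129^0.5280 = 3.236 L/hr
Therefore the emitter flow rate = 3.236 L/hr.


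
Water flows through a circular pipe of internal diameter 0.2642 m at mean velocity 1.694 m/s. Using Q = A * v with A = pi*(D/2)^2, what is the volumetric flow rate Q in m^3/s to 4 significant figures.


A = pi*(0.2642/2)^2 = 0.0548221 m^2
Q = 0.0548221 * 1.694 = 0.09287 m^3/s
Therefore the volumetric flow rate Q = 0.09287 m^3/s.


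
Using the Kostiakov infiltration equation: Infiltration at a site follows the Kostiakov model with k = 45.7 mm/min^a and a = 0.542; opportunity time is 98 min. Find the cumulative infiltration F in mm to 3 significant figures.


Approach: apply the Kostiakov infiltration equation, F = k*t^a.
F = 45.7 * 98^0.542 = 548 mm
Therefore the cumulative infiltration F = 548 mm.


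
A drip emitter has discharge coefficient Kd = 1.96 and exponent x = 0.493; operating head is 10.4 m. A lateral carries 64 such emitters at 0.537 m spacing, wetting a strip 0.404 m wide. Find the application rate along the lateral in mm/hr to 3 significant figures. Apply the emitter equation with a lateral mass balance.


Approach: apply the emitter equation with a lateral mass balance, q = Kd*h^x; Q = n*q; rate = Q/(n*spacing*width).
Step 1 — single emitter flow (q = Kd*h^x):
  q = 1.96 * 10.4^0.493 = 6.2180 L/hr
Step 2 — total lateral flow: Q = 64 * 6.2180 = 397.95 L/hr
Step 3 — wetted area: A = 64 * 0.537 * 0.404 = 13.885 m^2
Step 4 — application rate: Q/A = 397.95/13.885 = 28.7 mm/hr
Therefore the application rate along the lateral = 28.7 mm/hr.


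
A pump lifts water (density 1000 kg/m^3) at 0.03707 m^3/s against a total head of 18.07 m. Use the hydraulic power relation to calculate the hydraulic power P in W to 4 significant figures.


Approach: apply the hydraulic power relation, P = rho*g*Q*H.
P = 1000 * 9.81 * 0.03707 * 18.07 = 6571 W
Therefore the hydraulic power P = 6571 W.


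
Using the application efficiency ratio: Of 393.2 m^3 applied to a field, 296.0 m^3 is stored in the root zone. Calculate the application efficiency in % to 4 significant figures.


Approach: apply the application efficiency ratio, Ea = (stored/applied)*100.
Ea = (296.0/393.2)*100 = 75.28 %
Therefore the application efficiency = 75.28 %.


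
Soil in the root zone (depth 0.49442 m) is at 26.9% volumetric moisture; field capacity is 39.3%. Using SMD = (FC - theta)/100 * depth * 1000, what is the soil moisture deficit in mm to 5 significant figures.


SMD = (39.3 - 26.9)/100 * 0.49442 * 1000 = 61.308 mm
Therefore the soil moisture deficit = 61.308 mm.


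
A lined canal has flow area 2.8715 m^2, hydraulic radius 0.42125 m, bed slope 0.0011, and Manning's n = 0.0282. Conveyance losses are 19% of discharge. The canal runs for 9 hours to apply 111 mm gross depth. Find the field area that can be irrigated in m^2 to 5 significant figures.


Approach: apply Manning's equation with a conveyance and depth budget, Q = (1/n)*A*R^(2/3)*S^(1/2); Q_field = Q*(1-loss); Area = Q_field*t/(d/1000).
Step 1 — canal discharge (Manning's equation):
  Q = (1/0.0282) * 2.8715 * 0.42125^(2/3) * 0.0011^(1/2) = 1.897795 m^3/s
Step 2 — delivered flow: Q_field = 1.897795*(1 - 19/100) = 1.537214 m^3/s
Step 3 — volume delivered: V = 1.537214 * 9*3600 = 49805.74 m^3
Step 4 — area served: A = V / (depth/1000) = 49805.74 / 0.111 = 448700 m^2
Therefore the field area that can be irrigated = 448700 m^2.


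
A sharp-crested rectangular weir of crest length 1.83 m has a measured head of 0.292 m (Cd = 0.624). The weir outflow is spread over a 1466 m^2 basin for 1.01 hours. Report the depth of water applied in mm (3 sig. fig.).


Approach: apply the rectangular weir equation with a volume-to-depth conversion, Q = (2/3)*Cd*L*sqrt(2g)*H^1.5; d = Q*t/A * 1000.
Step 1 — weir discharge:
  Q = (2/3)*0.624*1.83*sqrt(2*9.81)*0.292^1.5 = 0.53207 m^3/s
Step 2 — volume: V = 0.53207 * 1.01*3600 = 1934.6 m^3
Step 3 — depth: d = V/A * 1000 = 1934.6/1466 * 1000 = 1320 mm
Therefore the depth of water applied = 1320 mm.


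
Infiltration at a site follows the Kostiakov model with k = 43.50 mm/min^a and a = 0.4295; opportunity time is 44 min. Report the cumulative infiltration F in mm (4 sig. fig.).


Approach: apply the Kostiakov infiltration equation, F = k*t^a.
F = 43.50 * 44^0.4295 = 221.0 mm
Therefore the cumulative infiltration F = 221.0 mm.


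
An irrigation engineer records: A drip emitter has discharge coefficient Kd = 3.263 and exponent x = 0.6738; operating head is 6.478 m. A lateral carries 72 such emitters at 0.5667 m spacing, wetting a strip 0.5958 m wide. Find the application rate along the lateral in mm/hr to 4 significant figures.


Approach: apply the emitter equation with a lateral mass balance, q = Kd*h^x; Q = n*q; rate = Q/(n*spacing*width).
Step 1 — single emitter flow (q = Kd*h^x):
  q = 3.263 * 6.478^0.6738 = 11.4912 L/hr
Step 2 — total lateral flow: Q = 72 * 11.4912 = 827.368 L/hr
Step 3 — wetted area: A = 72 * 0.5667 * 0.5958 = 24.3101 m^2
Step 4 — application rate: Q/A = 827.368/24.3101 = 34.03 mm/hr
Therefore the application rate along the lateral = 34.03 mm/hr.


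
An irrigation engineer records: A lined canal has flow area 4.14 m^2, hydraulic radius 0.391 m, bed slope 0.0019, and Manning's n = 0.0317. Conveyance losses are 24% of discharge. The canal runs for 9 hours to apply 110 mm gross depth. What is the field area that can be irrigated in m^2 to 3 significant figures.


Approach: apply Manning's equation with a conveyance and depth budget, Q = (1/n)*A*R^(2/3)*S^(1/2); Q_field = Q*(1-loss); Area = Q_field*t/(d/1000).
Step 1 — canal discharge (Manning's equation):
  Q = (1/0.0317) * 4.14 * 0.391^(2/3) * 0.0019^(1/2) = 3.0439 m^3/s
Step 2 — delivered flow: Q_field = 3.0439*(1 - 24/100) = 2.3134 m^3/s
Step 3 — volume delivered: V = 2.3134 * 9*3600 = 74954 m^3
Step 4 — area served: A = V / (depth/1000) = 74954 / 0.11 = 681000 m^2
Therefore the field area that can be irrigated = 681000 m^2.


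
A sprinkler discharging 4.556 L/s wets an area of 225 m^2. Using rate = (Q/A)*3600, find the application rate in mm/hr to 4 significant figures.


rate = (4.556 / 225) * 3600 = 72.90 mm/hr
Therefore the application rate = 72.90 mm/hr.


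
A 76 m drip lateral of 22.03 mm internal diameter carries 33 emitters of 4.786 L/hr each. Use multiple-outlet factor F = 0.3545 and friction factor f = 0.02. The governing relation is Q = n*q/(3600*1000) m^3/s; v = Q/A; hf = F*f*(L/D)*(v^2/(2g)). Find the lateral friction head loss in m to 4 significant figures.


Q = 33*4.786/(3600*1000) = 4.38717e-05 m^3/s
A = pi*(22.03e-3/2)^2 = 3.81170e-04 m^2, so v = Q/A = 0.115097 m/s
hf = 0.3545*0.02*(76/0.02203)*(0.115097^2/(2*9.81)) = 0.01651 m
Therefore the lateral friction head loss = 0.01651 m.


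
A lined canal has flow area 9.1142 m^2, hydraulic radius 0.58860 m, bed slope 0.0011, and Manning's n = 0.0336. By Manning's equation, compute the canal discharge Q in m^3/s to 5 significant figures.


Approach: apply Manning's equation, Q = (1/n)*A*R^(2/3)*S^(1/2).
Q = (1/0.0336) * 9.1142 * 0.58860^(2/3) * 0.0011^(1/2) = 6.3186 m^3/s
Therefore the canal discharge Q = 6.3186 m^3/s.


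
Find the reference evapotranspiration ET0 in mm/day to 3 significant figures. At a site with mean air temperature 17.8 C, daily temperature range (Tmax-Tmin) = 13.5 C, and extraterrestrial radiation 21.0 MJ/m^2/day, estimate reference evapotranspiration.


Approach: apply the Hargreaves-Samani method, ET0 = 0.0023*(Tmean+17.8)*sqrt(Tmax-Tmin)*0.408*Ra.
ET0 = 0.0023*(17.8+17.8)*sqrt(13.5)*0.408*21.0 = 2.58 mm/day
Therefore the reference evapotranspiration ET0 = 2.58 mm/day.


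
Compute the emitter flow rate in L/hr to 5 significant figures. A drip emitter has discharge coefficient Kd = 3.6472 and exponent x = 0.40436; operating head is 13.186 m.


Approach: apply the emitter characteristic equation, q = Kd * h^x.
q = 3.6472 * 13.186^0.40436 = 10.349 L/hr
Therefore the emitter flow rate = 10.349 L/hr.


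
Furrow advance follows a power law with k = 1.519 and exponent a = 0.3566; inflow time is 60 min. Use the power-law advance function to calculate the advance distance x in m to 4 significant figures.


Approach: apply the power-law advance function, x = k*t^a.
x = 1.519 * 60^0.3566 = 6.541 m
Therefore the advance distance x = 6.541 m.


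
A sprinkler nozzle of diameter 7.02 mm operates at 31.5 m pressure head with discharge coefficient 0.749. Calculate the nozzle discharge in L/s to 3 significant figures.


Approach: apply the orifice equation, Q = Cd*A*sqrt(2*g*h), A = pi*(d/2)^2.
A = pi*(7.02e-3/2)^2 = 3.8705e-05 m^2
Q = 0.749 * 3.8705e-05 * sqrt(2*9.81*31.5) * 1000 = 0.721 L/s
Therefore the nozzle discharge = 0.721 L/s.


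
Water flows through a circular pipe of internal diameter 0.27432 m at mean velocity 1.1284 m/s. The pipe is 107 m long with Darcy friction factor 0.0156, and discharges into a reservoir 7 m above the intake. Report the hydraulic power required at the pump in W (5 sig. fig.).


Approach: apply continuity + Darcy-Weisbach + hydraulic power, Q = A*v; hf = f*(L/D)*(v^2/(2g)); H = static + hf; P = rho*g*Q*H.
Step 1 — flow rate (continuity, Q = A*v):
  A = pi*(0.27432/2)^2 = 0.05910236 m^2
  Q = 0.05910236 * 1.1284 = 0.06669110 m^3/s
Step 2 — friction head loss (Darcy-Weisbach):
  hf = 0.0156 * (107/0.27432) * (1.1284^2 / (2*9.81))
  hf = 0.3948917 m
Step 3 — total head: H = 7 + 0.3948917 = 7.394892 m
Step 4 — hydraulic power (P = rho*g*Q*H):
  P = 1000 * 9.81 * 0.06669110 * 7.394892 = 4838.0 W
Therefore the hydraulic power required at the pump = 4838.0 W.


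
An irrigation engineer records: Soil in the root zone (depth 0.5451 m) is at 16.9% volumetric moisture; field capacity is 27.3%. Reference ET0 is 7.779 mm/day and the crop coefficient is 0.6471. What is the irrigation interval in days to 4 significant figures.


Approach: apply soil-water budget scheduling, SMD = (FC-theta)/100*depth*1000; ETc = ET0*Kc; interval = SMD/ETc.
Step 1 — soil moisture deficit:
  SMD = (27.3 - 16.9)/100 * 0.5451 * 1000 = 56.6904 mm
Step 2 — daily crop ET (ETc = ET0*Kc):
  ETc = 7.779 * 0.6471 = 5.03379 mm/day
Step 3 — irrigation interval (SMD/ETc):
  interval = 56.6904 / 5.03379 = 11.26 days
Therefore the irrigation interval = 11.26 days.


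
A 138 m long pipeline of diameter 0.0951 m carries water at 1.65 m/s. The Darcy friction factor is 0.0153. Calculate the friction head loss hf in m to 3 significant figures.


Approach: apply the Darcy-Weisbach equation, hf = f*(L/D)*(v^2/(2g)).
hf = 0.0153 * (138/0.0951) * (1.65^2 / (2*9.81))
hf = 3.08 m
Therefore the friction head loss hf = 3.08 m.


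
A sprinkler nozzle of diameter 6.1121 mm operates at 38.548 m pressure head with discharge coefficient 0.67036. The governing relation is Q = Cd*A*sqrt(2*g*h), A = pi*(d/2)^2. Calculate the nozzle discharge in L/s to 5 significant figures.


A = pi*(6.1121e-3/2)^2 = 2.934072e-05 m^2
Q = 0.67036 * 2.934072e-05 * sqrt(2*9.81*38.548) * 1000 = 0.54092 L/s
Therefore the nozzle discharge = 0.54092 L/s.


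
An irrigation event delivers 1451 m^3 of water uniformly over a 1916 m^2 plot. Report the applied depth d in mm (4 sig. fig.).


Approach: apply depth from volume over area, d = (V/A)*1000.
d = (1451 / 1916) * 1000 = 757.3 mm
Therefore the applied depth d = 757.3 mm.


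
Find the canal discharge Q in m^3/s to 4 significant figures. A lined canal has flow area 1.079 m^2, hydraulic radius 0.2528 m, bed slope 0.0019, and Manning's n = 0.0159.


Approach: apply Manning's equation, Q = (1/n)*A*R^(2/3)*S^(1/2).
Q = (1/0.0159) * 1.079 * 0.2528^(2/3) * 0.0019^(1/2) = 1.183 m^3/s
Therefore the canal discharge Q = 1.183 m^3/s.


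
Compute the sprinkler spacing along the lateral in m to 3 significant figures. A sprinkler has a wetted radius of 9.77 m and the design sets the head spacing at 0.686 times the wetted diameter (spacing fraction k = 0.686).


Approach: apply the sprinkler spacing rule (spacing as a fraction of wetted diameter), S = k*(2*R).
S = 0.686 * (2 * 9.77) = 13.4 m
Therefore the sprinkler spacing along the lateral = 13.4 m.


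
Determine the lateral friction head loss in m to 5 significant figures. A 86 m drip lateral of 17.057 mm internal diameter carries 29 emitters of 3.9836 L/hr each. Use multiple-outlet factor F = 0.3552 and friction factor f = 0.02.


Approach: apply Darcy-Weisbach with the multiple-outlet F-factor, Q = n*q/(3600*1000) m^3/s; v = Q/A; hf = F*f*(L/D)*(v^2/(2g)).
Q = 29*3.9836/(3600*1000) = 3.209011e-05 m^3/s
A = pi*(17.057e-3/2)^2 = 2.285047e-04 m^2, so v = Q/A = 0.1404352 m/s
hf = 0.3552*0.02*(86/0.017057)*(0.1404352^2/(2*9.81)) = 0.036004 m
Therefore the lateral friction head loss = 0.036004 m.
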